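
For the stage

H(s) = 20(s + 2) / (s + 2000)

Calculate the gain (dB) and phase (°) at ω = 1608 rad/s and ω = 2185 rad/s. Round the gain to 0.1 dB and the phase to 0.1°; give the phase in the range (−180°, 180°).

At s = jω = j1608:
zero (s+2): 2 + j1608 → |·| = √(2²+1608²) = √2585668 ≈ 1608, ∠ = arctan(1608/2) ≈ 89.93°
pole (s+2000): 2000 + j1608 → |·| = √(2000²+1608²) = √6585664 ≈ 2566.3, ∠ = arctan(1608/2000) ≈ 38.80°
|H| = 20 · 1608 / 2566.3 ≈ 12.532
Gain = 20 log₁₀(12.532) ≈ 21.96 dB
∠H = 89.93° − 38.80° = 51.13°

At s = jω = j2185:
zero (s+2): 2 + j2185 → |·| = √(2²+2185²) = √4774229 ≈ 2185, ∠ = arctan(2185/2) ≈ 89.95°
pole (s+2000): 2000 + j2185 → |·| = √(2000²+2185²) = √8774225 ≈ 2962.1, ∠ = arctan(2185/2000) ≈ 47.53°
|H| = 20 · 2185 / 2962.1 ≈ 14.753
Gain = 20 log₁₀(14.753) ≈ 23.38 dB
∠H = 89.95° − 47.53° = 42.42°

ω = 1608: 22.0 dB, 51.1°; ω = 2185: 23.4 dB, 42.4°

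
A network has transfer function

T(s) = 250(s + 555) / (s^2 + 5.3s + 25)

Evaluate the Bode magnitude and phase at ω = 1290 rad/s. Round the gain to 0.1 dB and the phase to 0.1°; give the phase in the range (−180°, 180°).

At s = jω = j1290:
zero (s+555): 555 + j1290 → |·| = √(555²+1290²) = √1972125 ≈ 1404.3, ∠ = arctan(1290/555) ≈ 66.72°
quadratic: (j1290)² + 5.3·j1290 + 25 = -1664075 + j6837 → |·| ≈ 1.6641e+06, ∠ ≈ 179.76°
|T| = 250 · 1404.3 / 1.6641e+06 ≈ 0.21097
Gain = 20 log₁₀(0.21097) ≈ -13.52 dB
∠T = 66.72° − 179.76° = -113.04°

-13.5 dB, -113.0°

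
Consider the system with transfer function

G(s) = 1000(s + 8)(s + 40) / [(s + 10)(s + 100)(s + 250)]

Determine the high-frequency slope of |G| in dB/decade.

-20 dB/decade

Each pole contributes −20 dB/decade at high frequency; each zero contributes +20 dB/decade.
Net: 2 zero(s) − 3 pole(s) → -20 dB/decade.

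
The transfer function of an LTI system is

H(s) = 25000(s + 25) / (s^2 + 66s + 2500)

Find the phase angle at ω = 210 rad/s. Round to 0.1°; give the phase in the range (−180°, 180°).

-78.4°

At s = jω = j210:
zero (s+25): 25 + j210 → |·| = √(25²+210²) = √44725 ≈ 211.48, ∠ = arctan(210/25) ≈ 83.21°
quadratic: (j210)² + 66·j210 + 2500 = -41600 + j13860 → |·| ≈ 43848, ∠ ≈ 161.57°
∠H = 83.21° − 161.57° = -78.36°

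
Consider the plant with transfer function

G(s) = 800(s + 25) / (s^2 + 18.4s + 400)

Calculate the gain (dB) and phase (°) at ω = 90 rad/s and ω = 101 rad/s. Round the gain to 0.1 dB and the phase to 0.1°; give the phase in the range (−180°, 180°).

At s = jω = j90:
zero (s+25): 25 + j90 → |·| = √(25²+90²) = √8725 ≈ 93.408, ∠ = arctan(90/25) ≈ 74.48°
quadratic: (j90)² + 18.4·j90 + 400 = -7700 + j1656 → |·| ≈ 7876.1, ∠ ≈ 167.86°
|G| = 800 · 93.408 / 7876.1 ≈ 9.4877
Gain = 20 log₁₀(9.4877) ≈ 19.54 dB
∠G = 74.48° − 167.86° = -93.38°

At s = jω = j101:
zero (s+25): 25 + j101 → |·| = √(25²+101²) = √10826 ≈ 104.05, ∠ = arctan(101/25) ≈ 76.10°
quadratic: (j101)² + 18.4·j101 + 400 = -9801 + j1858.4 → |·| ≈ 9975.6, ∠ ≈ 169.26°
|G| = 800 · 104.05 / 9975.6 ≈ 8.3444
Gain = 20 log₁₀(8.3444) ≈ 18.43 dB
∠G = 76.10° − 169.26° = -93.16°

ω = 90: 19.5 dB, -93.4°; ω = 101: 18.4 dB, -93.2°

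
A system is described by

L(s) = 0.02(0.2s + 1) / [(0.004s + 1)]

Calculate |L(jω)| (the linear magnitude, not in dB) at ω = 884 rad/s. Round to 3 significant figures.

0.962

At ω = 884 rad/s:
zero (1 + j884·0.2) = 1 + j176.8 → |·| ≈ 176.8, ∠ ≈ 89.68°
pole (1 + j884·0.004) = 1 + j3.536 → |·| ≈ 3.6747, ∠ ≈ 74.21°
|L| = 0.02 · 176.8 / (3.6747) ≈ 0.96226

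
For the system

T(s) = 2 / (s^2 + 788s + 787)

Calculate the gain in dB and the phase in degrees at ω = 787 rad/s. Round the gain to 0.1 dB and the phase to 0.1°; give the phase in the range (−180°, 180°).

Substitute s = j787:
Numerator: 2 = 2 + j0
Denominator: (j787)^2 + 788(j787) + 787 = -618582 + j620156
|N| = √(2² + 0²) ≈ 2, ∠N ≈ 0.00°
|D| = √(618582² + 620156²) ≈ 8.7592e+05, ∠D ≈ 134.93°
|T| = 2 / 8.7592e+05 ≈ 2.2833e-06
Gain = 20 log₁₀(2.2833e-06) ≈ -112.83 dB
∠T = 0.00° − 134.93° = -134.93°

-112.8 dB, -134.9°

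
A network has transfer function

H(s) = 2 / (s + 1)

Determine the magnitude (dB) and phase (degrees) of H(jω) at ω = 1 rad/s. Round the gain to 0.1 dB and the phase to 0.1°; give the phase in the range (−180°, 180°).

At s = jω = j1:
pole (s+1): 1 + j1 → |·| = √(1²+1²) = √2 ≈ 1.4142, ∠ = arctan(1/1) ≈ 45.00°
|H| = 2 / 1.4142 ≈ 1.4142
Gain = 20 log₁₀(1.4142) ≈ 3.01 dB
∠H = 0.00° − 45.00° = -45.00°

3.0 dB, -45.0°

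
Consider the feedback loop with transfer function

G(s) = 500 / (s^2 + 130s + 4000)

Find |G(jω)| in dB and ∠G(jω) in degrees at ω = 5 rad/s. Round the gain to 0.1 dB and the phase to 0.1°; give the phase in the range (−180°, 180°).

Substitute s = j5:
Numerator: 500 = 500 + j0
Denominator: (j5)^2 + 130(j5) + 4000 = 3975 + j650
|N| = √(500² + 0²) ≈ 500, ∠N ≈ 0.00°
|D| = √(3975² + 650²) ≈ 4027.8, ∠D ≈ 9.29°
|G| = 500 / 4027.8 ≈ 0.12414
Gain = 20 log₁₀(0.12414) ≈ -18.12 dB
∠G = 0.00° − 9.29° = -9.29°

-18.1 dB, -9.3°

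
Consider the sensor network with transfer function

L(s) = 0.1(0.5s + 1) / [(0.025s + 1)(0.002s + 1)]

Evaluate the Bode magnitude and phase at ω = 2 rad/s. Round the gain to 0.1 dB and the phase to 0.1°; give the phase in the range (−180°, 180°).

-17.0 dB, 41.9°

At ω = 2 rad/s:
zero (1 + j2·0.5) = 1 + j1 → |·| ≈ 1.4142, ∠ ≈ 45.00°
pole (1 + j2·0.025) = 1 + j0.05 → |·| ≈ 1.0012, ∠ ≈ 2.86°
pole (1 + j2·0.002) = 1 + j0.004 → |·| ≈ 1, ∠ ≈ 0.23°
|L| = 0.1 · 1.4142 / (1.0012 · 1) ≈ 0.14125
Gain = 20 log₁₀(0.14125) ≈ -17.00 dB
∠L = (45.00°) − (2.86° + 0.23°) = 41.91°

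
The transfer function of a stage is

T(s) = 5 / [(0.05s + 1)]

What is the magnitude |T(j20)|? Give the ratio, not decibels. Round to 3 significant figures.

3.54

At ω = 20 rad/s:
pole (1 + j20·0.05) = 1 + j1 → |·| ≈ 1.4142, ∠ ≈ 45.00°
|T| = 5 · 1 / (1.4142) ≈ 3.5356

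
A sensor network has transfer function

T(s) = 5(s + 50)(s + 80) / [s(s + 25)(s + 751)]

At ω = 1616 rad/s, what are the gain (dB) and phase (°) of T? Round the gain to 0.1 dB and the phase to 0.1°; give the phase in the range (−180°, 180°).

At s = jω = j1616:
zero (s+50): 50 + j1616 → |·| = √(50²+1616²) = √2613956 ≈ 1616.8, ∠ = arctan(1616/50) ≈ 88.23°
zero (s+80): 80 + j1616 → |·| = √(80²+1616²) = √2617856 ≈ 1618, ∠ = arctan(1616/80) ≈ 87.17°
pole (s+25): 25 + j1616 → |·| = √(25²+1616²) = √2612081 ≈ 1616.2, ∠ = arctan(1616/25) ≈ 89.11°
pole (s+751): 751 + j1616 → |·| = √(751²+1616²) = √3175457 ≈ 1782, ∠ = arctan(1616/751) ≈ 65.07°
pole at origin: |s| = 1616, ∠ = 90.00° (in denominator)
|T| = 5 · 2.616e+06 / 4.6542e+09 ≈ 0.0028104
Gain = 20 log₁₀(0.0028104) ≈ -51.02 dB
∠T = 175.40° − 244.18° = -68.78°

-51.0 dB, -68.8°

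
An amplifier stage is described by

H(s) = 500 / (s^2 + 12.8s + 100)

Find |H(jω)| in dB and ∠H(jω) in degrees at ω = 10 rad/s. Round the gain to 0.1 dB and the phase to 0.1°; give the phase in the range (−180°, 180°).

11.8 dB, -90.0°

At s = jω = j10:
quadratic: (j10)² + 12.8·j10 + 100 = 0 + j128 → |·| ≈ 128, ∠ ≈ 90.00°
|H| = 500 / 128 ≈ 3.9062
Gain = 20 log₁₀(3.9062) ≈ 11.84 dB
∠H = 0.00° − 90.00° = -90.00°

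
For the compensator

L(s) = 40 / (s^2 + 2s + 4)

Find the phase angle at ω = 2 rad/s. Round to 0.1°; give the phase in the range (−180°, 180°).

At s = jω = j2:
quadratic: (j2)² + 2·j2 + 4 = 0 + j4 → |·| ≈ 4, ∠ ≈ 90.00°
∠L = 0.00° − 90.00° = -90.00°

-90.0°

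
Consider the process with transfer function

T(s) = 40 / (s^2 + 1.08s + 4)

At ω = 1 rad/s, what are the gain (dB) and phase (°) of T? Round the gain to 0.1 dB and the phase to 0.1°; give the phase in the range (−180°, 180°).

At s = jω = j1:
quadratic: (j1)² + 1.08·j1 + 4 = 3 + j1.08 → |·| ≈ 3.1885, ∠ ≈ 19.80°
|T| = 40 / 3.1885 ≈ 12.545
Gain = 20 log₁₀(12.545) ≈ 21.97 dB
∠T = 0.00° − 19.80° = -19.80°

22.0 dB, -19.8°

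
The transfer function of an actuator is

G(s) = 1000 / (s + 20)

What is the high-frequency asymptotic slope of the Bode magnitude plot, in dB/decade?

-20 dB/decade

Each pole contributes −20 dB/decade at high frequency; each zero contributes +20 dB/decade.
Net: 0 zero(s) − 1 pole(s) → -20 dB/decade.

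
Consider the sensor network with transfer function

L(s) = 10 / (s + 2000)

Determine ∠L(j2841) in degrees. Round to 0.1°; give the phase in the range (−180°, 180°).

-54.9°

At s = jω = j2841:
pole (s+2000): 2000 + j2841 → |·| = √(2000²+2841²) = √12071281 ≈ 3474.4, ∠ = arctan(2841/2000) ≈ 54.86°
∠L = 0.00° − 54.86° = -54.86°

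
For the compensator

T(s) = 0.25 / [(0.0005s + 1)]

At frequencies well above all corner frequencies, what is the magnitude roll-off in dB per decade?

Each pole contributes −20 dB/decade at high frequency; each zero contributes +20 dB/decade.
Net: 0 zero(s) − 1 pole(s) → -20 dB/decade.

-20 dB/decade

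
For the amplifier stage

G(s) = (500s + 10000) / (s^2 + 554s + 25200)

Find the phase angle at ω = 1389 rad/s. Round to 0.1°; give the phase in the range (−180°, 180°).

-68.8°

Substitute s = j1389:
Numerator: 500(j1389) + 10000 = 10000 + j694500
Denominator: (j1389)^2 + 554(j1389) + 25200 = -1904121 + j769506
|N| = √(10000² + 694500²) ≈ 6.9457e+05, ∠N ≈ 89.18°
|D| = √(1904121² + 769506²) ≈ 2.0537e+06, ∠D ≈ 158.00°
∠G = 89.18° − 158.00° = -68.82°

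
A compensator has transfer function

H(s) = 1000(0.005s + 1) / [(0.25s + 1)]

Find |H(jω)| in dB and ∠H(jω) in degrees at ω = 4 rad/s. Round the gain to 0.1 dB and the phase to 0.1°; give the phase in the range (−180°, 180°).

57.0 dB, -43.9°

At ω = 4 rad/s:
zero (1 + j4·0.005) = 1 + j0.02 → |·| ≈ 1.0002, ∠ ≈ 1.15°
pole (1 + j4·0.25) = 1 + j1 → |·| ≈ 1.4142, ∠ ≈ 45.00°
|H| = 1000 · 1.0002 / (1.4142) ≈ 707.25
Gain = 20 log₁₀(707.25) ≈ 56.99 dB
∠H = (1.15°) − (45.00°) = -43.85°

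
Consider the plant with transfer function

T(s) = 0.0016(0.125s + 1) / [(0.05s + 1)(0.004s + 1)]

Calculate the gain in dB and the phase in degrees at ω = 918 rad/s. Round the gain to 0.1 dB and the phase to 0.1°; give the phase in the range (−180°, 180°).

-59.6 dB, -74.0°

At ω = 918 rad/s:
zero (1 + j918·0.125) = 1 + j114.75 → |·| ≈ 114.75, ∠ ≈ 89.50°
pole (1 + j918·0.05) = 1 + j45.9 → |·| ≈ 45.911, ∠ ≈ 88.75°
pole (1 + j918·0.004) = 1 + j3.672 → |·| ≈ 3.8057, ∠ ≈ 74.77°
|T| = 0.0016 · 114.75 / (45.911 · 3.8057) ≈ 0.0010508
Gain = 20 log₁₀(0.0010508) ≈ -59.57 dB
∠T = (89.50°) − (88.75° + 74.77°) = -74.02°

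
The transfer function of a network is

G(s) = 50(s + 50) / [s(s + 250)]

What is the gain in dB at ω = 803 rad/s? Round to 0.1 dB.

At s = jω = j803:
zero (s+50): 50 + j803 → |·| = √(50²+803²) = √647309 ≈ 804.56, ∠ = arctan(803/50) ≈ 86.44°
pole (s+250): 250 + j803 → |·| = √(250²+803²) = √707309 ≈ 841.02, ∠ = arctan(803/250) ≈ 72.71°
pole at origin: |s| = 803, ∠ = 90.00° (in denominator)
|G| = 50 · 804.56 / 6.7534e+05 ≈ 0.059567
Gain = 20 log₁₀(0.059567) ≈ -24.50 dB

-24.5 dB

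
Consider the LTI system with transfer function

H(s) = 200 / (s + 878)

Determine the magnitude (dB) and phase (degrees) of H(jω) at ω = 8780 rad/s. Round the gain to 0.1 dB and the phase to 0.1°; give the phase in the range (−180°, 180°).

-32.9 dB, -84.3°

Substitute s = j8780:
Numerator: 200 = 200 + j0
Denominator: (j8780) + 878 = 878 + j8780
|N| = √(200² + 0²) ≈ 200, ∠N ≈ 0.00°
|D| = √(878² + 8780²) ≈ 8823.8, ∠D ≈ 84.29°
|H| = 200 / 8823.8 ≈ 0.022666
Gain = 20 log₁₀(0.022666) ≈ -32.89 dB
∠H = 0.00° − 84.29° = -84.29°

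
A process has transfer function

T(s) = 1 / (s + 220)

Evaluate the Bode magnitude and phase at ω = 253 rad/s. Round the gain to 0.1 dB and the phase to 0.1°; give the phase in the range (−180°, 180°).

Substitute s = j253:
Numerator: 1 = 1 + j0
Denominator: (j253) + 220 = 220 + j253
|N| = √(1² + 0²) ≈ 1, ∠N ≈ 0.00°
|D| = √(220² + 253²) ≈ 335.27, ∠D ≈ 48.99°
|T| = 1 / 335.27 ≈ 0.0029827
Gain = 20 log₁₀(0.0029827) ≈ -50.51 dB
∠T = 0.00° − 48.99° = -48.99°

-50.5 dB, -49.0°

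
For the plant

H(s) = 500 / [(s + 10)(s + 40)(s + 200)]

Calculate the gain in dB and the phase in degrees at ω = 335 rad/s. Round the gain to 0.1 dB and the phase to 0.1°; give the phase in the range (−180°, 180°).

At s = jω = j335:
pole (s+10): 10 + j335 → |·| = √(10²+335²) = √112325 ≈ 335.15, ∠ = arctan(335/10) ≈ 88.29°
pole (s+40): 40 + j335 → |·| = √(40²+335²) = √113825 ≈ 337.38, ∠ = arctan(335/40) ≈ 83.19°
pole (s+200): 200 + j335 → |·| = √(200²+335²) = √152225 ≈ 390.16, ∠ = arctan(335/200) ≈ 59.16°
|H| = 500 / 4.4117e+07 ≈ 1.1333e-05
Gain = 20 log₁₀(1.1333e-05) ≈ -98.91 dB
∠H = 0.00° − 230.64° = -230.64° ≡ 129.36° (principal value)

-98.9 dB, 129.4°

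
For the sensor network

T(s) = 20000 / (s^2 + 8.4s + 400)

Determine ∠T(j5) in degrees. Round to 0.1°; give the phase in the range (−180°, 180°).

-6.4°

At s = jω = j5:
quadratic: (j5)² + 8.4·j5 + 400 = 375 + j42 → |·| ≈ 377.34, ∠ ≈ 6.39°
∠T = 0.00° − 6.39° = -6.39°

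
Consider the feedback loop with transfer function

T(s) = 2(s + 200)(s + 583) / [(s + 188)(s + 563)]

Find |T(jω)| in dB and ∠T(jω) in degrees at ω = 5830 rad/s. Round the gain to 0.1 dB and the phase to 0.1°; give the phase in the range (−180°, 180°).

6.0 dB, -0.3°

At s = jω = j5830:
zero (s+200): 200 + j5830 → |·| = √(200²+5830²) = √34028900 ≈ 5833.4, ∠ = arctan(5830/200) ≈ 88.04°
zero (s+583): 583 + j5830 → |·| = √(583²+5830²) = √34328789 ≈ 5859.1, ∠ = arctan(5830/583) ≈ 84.29°
pole (s+188): 188 + j5830 → |·| = √(188²+5830²) = √34024244 ≈ 5833, ∠ = arctan(5830/188) ≈ 88.15°
pole (s+563): 563 + j5830 → |·| = √(563²+5830²) = √34305869 ≈ 5857.1, ∠ = arctan(5830/563) ≈ 84.48°
|T| = 2 · 3.4178e+07 / 3.4164e+07 ≈ 2.0008
Gain = 20 log₁₀(2.0008) ≈ 6.02 dB
∠T = 172.33° − 172.63° = -0.30°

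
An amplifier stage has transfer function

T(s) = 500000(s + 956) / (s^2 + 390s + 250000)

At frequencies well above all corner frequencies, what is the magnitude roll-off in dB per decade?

Each pole contributes −20 dB/decade at high frequency; each zero contributes +20 dB/decade.
Net: 1 zero(s) − 2 pole(s) → -20 dB/decade.

-20 dB/decade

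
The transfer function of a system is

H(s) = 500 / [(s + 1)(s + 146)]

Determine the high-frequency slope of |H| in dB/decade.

Each pole contributes −20 dB/decade at high frequency; each zero contributes +20 dB/decade.
Net: 0 zero(s) − 2 pole(s) → -40 dB/decade.

-40 dB/decade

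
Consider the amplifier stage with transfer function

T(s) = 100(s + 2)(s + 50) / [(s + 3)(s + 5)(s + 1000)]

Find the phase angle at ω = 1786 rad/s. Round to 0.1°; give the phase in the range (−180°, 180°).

-62.2°

At s = jω = j1786:
zero (s+2): 2 + j1786 → |·| = √(2²+1786²) = √3189800 ≈ 1786, ∠ = arctan(1786/2) ≈ 89.94°
zero (s+50): 50 + j1786 → |·| = √(50²+1786²) = √3192296 ≈ 1786.7, ∠ = arctan(1786/50) ≈ 88.40°
pole (s+3): 3 + j1786 → |·| = √(3²+1786²) = √3189805 ≈ 1786, ∠ = arctan(1786/3) ≈ 89.90°
pole (s+5): 5 + j1786 → |·| = √(5²+1786²) = √3189821 ≈ 1786, ∠ = arctan(1786/5) ≈ 89.84°
pole (s+1000): 1000 + j1786 → |·| = √(1000²+1786²) = √4189796 ≈ 2046.9, ∠ = arctan(1786/1000) ≈ 60.76°
∠T = 178.34° − 240.50° = -62.16°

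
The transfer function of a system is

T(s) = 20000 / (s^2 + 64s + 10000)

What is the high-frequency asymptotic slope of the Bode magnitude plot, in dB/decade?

-40 dB/decade

Each pole contributes −20 dB/decade at high frequency; each zero contributes +20 dB/decade.
Net: 0 zero(s) − 2 pole(s) → -40 dB/decade.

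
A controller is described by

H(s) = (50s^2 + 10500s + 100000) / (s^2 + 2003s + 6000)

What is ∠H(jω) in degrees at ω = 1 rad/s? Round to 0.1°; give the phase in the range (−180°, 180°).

-12.5°

Substitute s = j1:
Numerator: 50(j1)^2 + 10500(j1) + 100000 = 99950 + j10500
Denominator: (j1)^2 + 2003(j1) + 6000 = 5999 + j2003
|N| = √(99950² + 10500²) ≈ 1.005e+05, ∠N ≈ 6.00°
|D| = √(5999² + 2003²) ≈ 6324.6, ∠D ≈ 18.46°
∠H = 6.00° − 18.46° = -12.46°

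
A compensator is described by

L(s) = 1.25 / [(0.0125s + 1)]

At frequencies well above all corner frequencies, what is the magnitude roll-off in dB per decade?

-20 dB/decade

Each pole contributes −20 dB/decade at high frequency; each zero contributes +20 dB/decade.
Net: 0 zero(s) − 1 pole(s) → -20 dB/decade.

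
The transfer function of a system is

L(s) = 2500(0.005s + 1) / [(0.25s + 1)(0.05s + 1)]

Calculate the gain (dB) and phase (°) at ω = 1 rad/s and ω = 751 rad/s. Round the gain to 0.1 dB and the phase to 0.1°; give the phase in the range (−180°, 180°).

ω = 1: 67.7 dB, -16.6°; ω = 751: 2.8 dB, -103.1°

At ω = 1 rad/s:
zero (1 + j1·0.005) = 1 + j0.005 → |·| ≈ 1, ∠ ≈ 0.29°
pole (1 + j1·0.25) = 1 + j0.25 → |·| ≈ 1.0308, ∠ ≈ 14.04°
pole (1 + j1·0.05) = 1 + j0.05 → |·| ≈ 1.0012, ∠ ≈ 2.86°
|L| = 2500 · 1 / (1.0308 · 1.0012) ≈ 2422.4
Gain = 20 log₁₀(2422.4) ≈ 67.68 dB
∠L = (0.29°) − (14.04° + 2.86°) = -16.61°

At ω = 751 rad/s:
zero (1 + j751·0.005) = 1 + j3.755 → |·| ≈ 3.8859, ∠ ≈ 75.09°
pole (1 + j751·0.25) = 1 + j187.75 → |·| ≈ 187.75, ∠ ≈ 89.69°
pole (1 + j751·0.05) = 1 + j37.55 → |·| ≈ 37.563, ∠ ≈ 88.47°
|L| = 2500 · 3.8859 / (187.75 · 37.563) ≈ 1.3775
Gain = 20 log₁₀(1.3775) ≈ 2.78 dB
∠L = (75.09°) − (89.69° + 88.47°) = -103.07°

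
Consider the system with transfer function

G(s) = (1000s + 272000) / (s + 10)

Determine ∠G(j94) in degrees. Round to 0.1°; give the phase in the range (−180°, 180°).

Substitute s = j94:
Numerator: 1000(j94) + 272000 = 272000 + j94000
Denominator: (j94) + 10 = 10 + j94
|N| = √(272000² + 94000²) ≈ 2.8778e+05, ∠N ≈ 19.06°
|D| = √(10² + 94²) ≈ 94.53, ∠D ≈ 83.93°
∠G = 19.06° − 83.93° = -64.87°

-64.9°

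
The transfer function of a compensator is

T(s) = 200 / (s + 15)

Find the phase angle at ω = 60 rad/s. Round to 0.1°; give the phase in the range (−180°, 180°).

-76.0°

Substitute s = j60:
Numerator: 200 = 200 + j0
Denominator: (j60) + 15 = 15 + j60
|N| = √(200² + 0²) ≈ 200, ∠N ≈ 0.00°
|D| = √(15² + 60²) ≈ 61.847, ∠D ≈ 75.96°
∠T = 0.00° − 75.96° = -75.96°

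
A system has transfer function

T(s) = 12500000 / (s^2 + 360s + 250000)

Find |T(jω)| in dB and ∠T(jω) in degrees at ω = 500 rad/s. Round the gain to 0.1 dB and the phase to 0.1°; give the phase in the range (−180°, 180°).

At s = jω = j500:
quadratic: (j500)² + 360·j500 + 250000 = 0 + j180000 → |·| ≈ 1.8e+05, ∠ ≈ 90.00°
|T| = 12500000 / 1.8e+05 ≈ 69.444
Gain = 20 log₁₀(69.444) ≈ 36.83 dB
∠T = 0.00° − 90.00° = -90.00°

36.8 dB, -90.0°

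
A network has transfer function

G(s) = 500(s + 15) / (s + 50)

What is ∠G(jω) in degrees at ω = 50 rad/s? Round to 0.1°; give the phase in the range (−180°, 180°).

28.3°

At s = jω = j50:
zero (s+15): 15 + j50 → |·| = √(15²+50²) = √2725 ≈ 52.202, ∠ = arctan(50/15) ≈ 73.30°
pole (s+50): 50 + j50 → |·| = √(50²+50²) = √5000 ≈ 70.711, ∠ = arctan(50/50) ≈ 45.00°
∠G = 73.30° − 45.00° = 28.30°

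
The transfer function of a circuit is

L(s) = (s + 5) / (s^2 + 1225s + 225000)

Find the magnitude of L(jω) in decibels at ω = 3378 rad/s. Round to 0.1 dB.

-71.0 dB

Substitute s = j3378:
Numerator: (j3378) + 5 = 5 + j3378
Denominator: (j3378)^2 + 1225(j3378) + 225000 = -11185884 + j4138050
|N| = √(5² + 3378²) ≈ 3378, ∠N ≈ 89.92°
|D| = √(11185884² + 4138050²) ≈ 1.1927e+07, ∠D ≈ 159.70°
|L| = 3378 / 1.1927e+07 ≈ 0.00028322
Gain = 20 log₁₀(0.00028322) ≈ -70.96 dB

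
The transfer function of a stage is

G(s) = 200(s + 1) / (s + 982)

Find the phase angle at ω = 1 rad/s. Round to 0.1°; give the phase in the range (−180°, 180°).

At s = jω = j1:
zero (s+1): 1 + j1 → |·| = √(1²+1²) = √2 ≈ 1.4142, ∠ = arctan(1/1) ≈ 45.00°
pole (s+982): 982 + j1 → |·| = √(982²+1²) = √964325 ≈ 982, ∠ = arctan(1/982) ≈ 0.06°
∠G = 45.00° − 0.06° = 44.94°

44.9°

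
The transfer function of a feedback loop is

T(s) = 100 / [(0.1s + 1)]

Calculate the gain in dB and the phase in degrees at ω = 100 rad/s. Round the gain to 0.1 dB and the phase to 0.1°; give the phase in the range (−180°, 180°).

At ω = 100 rad/s:
pole (1 + j100·0.1) = 1 + j10 → |·| ≈ 10.05, ∠ ≈ 84.29°
|T| = 100 · 1 / (10.05) ≈ 9.9502
Gain = 20 log₁₀(9.9502) ≈ 19.96 dB
∠T = (0°) − (84.29°) = -84.29°

20.0 dB, -84.3°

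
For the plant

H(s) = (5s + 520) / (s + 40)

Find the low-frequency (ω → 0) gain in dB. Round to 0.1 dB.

22.3 dB

H(0) = 520 / 40 = 13
20 log₁₀(13) ≈ 22.28 dB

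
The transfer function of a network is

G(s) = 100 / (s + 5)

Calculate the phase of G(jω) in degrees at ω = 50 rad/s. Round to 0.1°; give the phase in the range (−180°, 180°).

Substitute s = j50:
Numerator: 100 = 100 + j0
Denominator: (j50) + 5 = 5 + j50
|N| = √(100² + 0²) ≈ 100, ∠N ≈ 0.00°
|D| = √(5² + 50²) ≈ 50.249, ∠D ≈ 84.29°
∠G = 0.00° − 84.29° = -84.29°

-84.3°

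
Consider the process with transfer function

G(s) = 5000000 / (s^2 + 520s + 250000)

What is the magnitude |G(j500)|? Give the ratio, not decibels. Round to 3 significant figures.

19.2

At s = jω = j500:
quadratic: (j500)² + 520·j500 + 250000 = 0 + j260000 → |·| ≈ 2.6e+05, ∠ ≈ 90.00°
|G| = 5000000 / 2.6e+05 ≈ 19.231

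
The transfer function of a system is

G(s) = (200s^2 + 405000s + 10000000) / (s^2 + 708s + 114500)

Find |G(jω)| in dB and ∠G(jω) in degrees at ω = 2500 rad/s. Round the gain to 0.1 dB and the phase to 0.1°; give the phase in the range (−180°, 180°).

48.0 dB, -23.1°

Substitute s = j2500:
Numerator: 200(j2500)^2 + 405000(j2500) + 10000000 = -1240000000 + j1012500000
Denominator: (j2500)^2 + 708(j2500) + 114500 = -6135500 + j1770000
|N| = √(1240000000² + 1012500000²) ≈ 1.6009e+09, ∠N ≈ 140.77°
|D| = √(6135500² + 1770000²) ≈ 6.3857e+06, ∠D ≈ 163.91°
|G| = 1.6009e+09 / 6.3857e+06 ≈ 250.7
Gain = 20 log₁₀(250.7) ≈ 47.98 dB
∠G = 140.77° − 163.91° = -23.14°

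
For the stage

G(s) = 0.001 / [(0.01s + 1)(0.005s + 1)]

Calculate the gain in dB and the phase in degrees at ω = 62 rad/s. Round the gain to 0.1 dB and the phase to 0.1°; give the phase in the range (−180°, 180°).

-61.8 dB, -49.0°

At ω = 62 rad/s:
pole (1 + j62·0.01) = 1 + j0.62 → |·| ≈ 1.1766, ∠ ≈ 31.80°
pole (1 + j62·0.005) = 1 + j0.31 → |·| ≈ 1.0469, ∠ ≈ 17.22°
|G| = 0.001 · 1 / (1.1766 · 1.0469) ≈ 0.00081183
Gain = 20 log₁₀(0.00081183) ≈ -61.81 dB
∠G = (0°) − (31.80° + 17.22°) = -49.02°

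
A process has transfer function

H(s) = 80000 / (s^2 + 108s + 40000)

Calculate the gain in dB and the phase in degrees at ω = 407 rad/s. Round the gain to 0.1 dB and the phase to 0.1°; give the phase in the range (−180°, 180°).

-4.4 dB, -160.7°

At s = jω = j407:
quadratic: (j407)² + 108·j407 + 40000 = -125649 + j43956 → |·| ≈ 1.3312e+05, ∠ ≈ 160.72°
|H| = 80000 / 1.3312e+05 ≈ 0.60096
Gain = 20 log₁₀(0.60096) ≈ -4.42 dB
∠H = 0.00° − 160.72° = -160.72°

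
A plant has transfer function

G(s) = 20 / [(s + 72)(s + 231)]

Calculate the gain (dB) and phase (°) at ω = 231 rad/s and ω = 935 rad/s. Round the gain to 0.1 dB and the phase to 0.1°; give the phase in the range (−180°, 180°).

ω = 231: -71.9 dB, -117.7°; ω = 935: -93.1 dB, -161.7°

At s = jω = j231:
pole (s+72): 72 + j231 → |·| = √(72²+231²) = √58545 ≈ 241.96, ∠ = arctan(231/72) ≈ 72.69°
pole (s+231): 231 + j231 → |·| = √(231²+231²) = √106722 ≈ 326.68, ∠ = arctan(231/231) ≈ 45.00°
|G| = 20 / 79043 ≈ 0.00025303
Gain = 20 log₁₀(0.00025303) ≈ -71.94 dB
∠G = 0.00° − 117.69° = -117.69°

At s = jω = j935:
pole (s+72): 72 + j935 → |·| = √(72²+935²) = √879409 ≈ 937.77, ∠ = arctan(935/72) ≈ 85.60°
pole (s+231): 231 + j935 → |·| = √(231²+935²) = √927586 ≈ 963.11, ∠ = arctan(935/231) ≈ 76.12°
|G| = 20 / 9.0318e+05 ≈ 2.2144e-05
Gain = 20 log₁₀(2.2144e-05) ≈ -93.09 dB
∠G = 0.00° − 161.72° = -161.72°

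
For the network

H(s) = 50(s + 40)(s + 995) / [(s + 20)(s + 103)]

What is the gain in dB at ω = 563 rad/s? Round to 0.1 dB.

At s = jω = j563:
zero (s+40): 40 + j563 → |·| = √(40²+563²) = √318569 ≈ 564.42, ∠ = arctan(563/40) ≈ 85.94°
zero (s+995): 995 + j563 → |·| = √(995²+563²) = √1306994 ≈ 1143.2, ∠ = arctan(563/995) ≈ 29.50°
pole (s+20): 20 + j563 → |·| = √(20²+563²) = √317369 ≈ 563.36, ∠ = arctan(563/20) ≈ 87.97°
pole (s+103): 103 + j563 → |·| = √(103²+563²) = √327578 ≈ 572.34, ∠ = arctan(563/103) ≈ 79.63°
|H| = 50 · 6.4524e+05 / 3.2243e+05 ≈ 100.06
Gain = 20 log₁₀(100.06) ≈ 40.01 dB

40.0 dB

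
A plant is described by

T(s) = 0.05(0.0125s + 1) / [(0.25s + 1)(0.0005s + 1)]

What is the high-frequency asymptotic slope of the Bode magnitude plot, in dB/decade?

Each pole contributes −20 dB/decade at high frequency; each zero contributes +20 dB/decade.
Net: 1 zero(s) − 2 pole(s) → -20 dB/decade.

-20 dB/decade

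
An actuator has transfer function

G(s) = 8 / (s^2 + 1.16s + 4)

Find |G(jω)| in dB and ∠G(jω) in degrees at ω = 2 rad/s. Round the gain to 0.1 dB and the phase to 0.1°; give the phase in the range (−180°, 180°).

10.8 dB, -90.0°

At s = jω = j2:
quadratic: (j2)² + 1.16·j2 + 4 = 0 + j2.32 → |·| ≈ 2.32, ∠ ≈ 90.00°
|G| = 8 / 2.32 ≈ 3.4483
Gain = 20 log₁₀(3.4483) ≈ 10.75 dB
∠G = 0.00° − 90.00° = -90.00°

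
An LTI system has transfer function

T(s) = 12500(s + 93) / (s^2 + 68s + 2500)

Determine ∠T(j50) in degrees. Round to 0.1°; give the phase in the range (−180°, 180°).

-61.7°

At s = jω = j50:
zero (s+93): 93 + j50 → |·| = √(93²+50²) = √11149 ≈ 105.59, ∠ = arctan(50/93) ≈ 28.26°
quadratic: (j50)² + 68·j50 + 2500 = 0 + j3400 → |·| ≈ 3400, ∠ ≈ 90.00°
∠T = 28.26° − 90.00° = -61.74°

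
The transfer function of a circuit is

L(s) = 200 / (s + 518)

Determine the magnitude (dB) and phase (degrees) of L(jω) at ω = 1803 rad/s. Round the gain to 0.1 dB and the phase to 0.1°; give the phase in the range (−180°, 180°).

At s = jω = j1803:
pole (s+518): 518 + j1803 → |·| = √(518²+1803²) = √3519133 ≈ 1875.9, ∠ = arctan(1803/518) ≈ 73.97°
|L| = 200 / 1875.9 ≈ 0.10662
Gain = 20 log₁₀(0.10662) ≈ -19.44 dB
∠L = 0.00° − 73.97° = -73.97°

-19.4 dB, -74.0°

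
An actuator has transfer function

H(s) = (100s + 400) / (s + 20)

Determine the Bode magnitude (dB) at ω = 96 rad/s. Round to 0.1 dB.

Substitute s = j96:
Numerator: 100(j96) + 400 = 400 + j9600
Denominator: (j96) + 20 = 20 + j96
|N| = √(400² + 9600²) ≈ 9608.3, ∠N ≈ 87.61°
|D| = √(20² + 96²) ≈ 98.061, ∠D ≈ 78.23°
|H| = 9608.3 / 98.061 ≈ 97.983
Gain = 20 log₁₀(97.983) ≈ 39.82 dB

39.8 dB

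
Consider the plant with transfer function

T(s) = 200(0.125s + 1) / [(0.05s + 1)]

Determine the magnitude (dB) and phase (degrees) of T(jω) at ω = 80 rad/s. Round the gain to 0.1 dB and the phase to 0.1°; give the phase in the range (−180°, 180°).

At ω = 80 rad/s:
zero (1 + j80·0.125) = 1 + j10 → |·| ≈ 10.05, ∠ ≈ 84.29°
pole (1 + j80·0.05) = 1 + j4 → |·| ≈ 4.1231, ∠ ≈ 75.96°
|T| = 200 · 10.05 / (4.1231) ≈ 487.5
Gain = 20 log₁₀(487.5) ≈ 53.76 dB
∠T = (84.29°) − (75.96°) = 8.33°

53.8 dB, 8.3°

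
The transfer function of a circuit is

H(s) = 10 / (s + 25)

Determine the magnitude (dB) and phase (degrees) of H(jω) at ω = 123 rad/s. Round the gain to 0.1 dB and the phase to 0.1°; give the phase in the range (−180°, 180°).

At s = jω = j123:
pole (s+25): 25 + j123 → |·| = √(25²+123²) = √15754 ≈ 125.51, ∠ = arctan(123/25) ≈ 78.51°
|H| = 10 / 125.51 ≈ 0.079675
Gain = 20 log₁₀(0.079675) ≈ -21.97 dB
∠H = 0.00° − 78.51° = -78.51°

-22.0 dB, -78.5°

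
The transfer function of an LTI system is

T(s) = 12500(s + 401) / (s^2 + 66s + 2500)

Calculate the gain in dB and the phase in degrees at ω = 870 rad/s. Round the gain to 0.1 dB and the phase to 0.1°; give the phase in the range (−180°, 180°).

24.0 dB, -110.4°

At s = jω = j870:
zero (s+401): 401 + j870 → |·| = √(401²+870²) = √917701 ≈ 957.97, ∠ = arctan(870/401) ≈ 65.25°
quadratic: (j870)² + 66·j870 + 2500 = -754400 + j57420 → |·| ≈ 7.5658e+05, ∠ ≈ 175.65°
|T| = 12500 · 957.97 / 7.5658e+05 ≈ 15.827
Gain = 20 log₁₀(15.827) ≈ 23.99 dB
∠T = 65.25° − 175.65° = -110.40°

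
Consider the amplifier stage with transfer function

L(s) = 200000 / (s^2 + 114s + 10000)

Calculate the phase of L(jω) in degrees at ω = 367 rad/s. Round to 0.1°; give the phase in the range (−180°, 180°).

At s = jω = j367:
quadratic: (j367)² + 114·j367 + 10000 = -124689 + j41838 → |·| ≈ 1.3152e+05, ∠ ≈ 161.45°
∠L = 0.00° − 161.45° = -161.45°

-161.5°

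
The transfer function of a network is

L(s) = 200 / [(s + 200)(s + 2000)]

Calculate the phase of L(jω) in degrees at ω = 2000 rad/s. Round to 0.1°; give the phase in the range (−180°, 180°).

-129.3°

At s = jω = j2000:
pole (s+200): 200 + j2000 → |·| = √(200²+2000²) = √4040000 ≈ 2010, ∠ = arctan(2000/200) ≈ 84.29°
pole (s+2000): 2000 + j2000 → |·| = √(2000²+2000²) = √8000000 ≈ 2828.4, ∠ = arctan(2000/2000) ≈ 45.00°
∠L = 0.00° − 129.29° = -129.29°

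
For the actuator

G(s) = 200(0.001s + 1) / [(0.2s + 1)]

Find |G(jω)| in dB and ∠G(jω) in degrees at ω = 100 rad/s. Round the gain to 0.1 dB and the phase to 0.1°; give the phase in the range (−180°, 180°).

20.0 dB, -81.4°

At ω = 100 rad/s:
zero (1 + j100·0.001) = 1 + j0.1 → |·| ≈ 1.005, ∠ ≈ 5.71°
pole (1 + j100·0.2) = 1 + j20 → |·| ≈ 20.025, ∠ ≈ 87.14°
|G| = 200 · 1.005 / (20.025) ≈ 10.037
Gain = 20 log₁₀(10.037) ≈ 20.03 dB
∠G = (5.71°) − (87.14°) = -81.43°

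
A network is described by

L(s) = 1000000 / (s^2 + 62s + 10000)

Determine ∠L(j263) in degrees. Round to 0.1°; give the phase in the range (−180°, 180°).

-164.6°

At s = jω = j263:
quadratic: (j263)² + 62·j263 + 10000 = -59169 + j16306 → |·| ≈ 61375, ∠ ≈ 164.59°
∠L = 0.00° − 164.59° = -164.59°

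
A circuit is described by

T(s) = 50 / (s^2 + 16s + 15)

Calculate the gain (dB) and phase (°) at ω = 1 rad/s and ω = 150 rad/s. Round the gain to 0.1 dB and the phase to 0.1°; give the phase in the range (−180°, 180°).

Substitute s = j1:
Numerator: 50 = 50 + j0
Denominator: (j1)^2 + 16(j1) + 15 = 14 + j16
|N| = √(50² + 0²) ≈ 50, ∠N ≈ 0.00°
|D| = √(14² + 16²) ≈ 21.26, ∠D ≈ 48.81°
|T| = 50 / 21.26 ≈ 2.3518
Gain = 20 log₁₀(2.3518) ≈ 7.43 dB
∠T = 0.00° − 48.81° = -48.81°

Substitute s = j150:
Numerator: 50 = 50 + j0
Denominator: (j150)^2 + 16(j150) + 15 = -22485 + j2400
|N| = √(50² + 0²) ≈ 50, ∠N ≈ 0.00°
|D| = √(22485² + 2400²) ≈ 22613, ∠D ≈ 173.91°
|T| = 50 / 22613 ≈ 0.0022111
Gain = 20 log₁₀(0.0022111) ≈ -53.11 dB
∠T = 0.00° − 173.91° = -173.91°

ω = 1: 7.4 dB, -48.8°; ω = 150: -53.1 dB, -173.9°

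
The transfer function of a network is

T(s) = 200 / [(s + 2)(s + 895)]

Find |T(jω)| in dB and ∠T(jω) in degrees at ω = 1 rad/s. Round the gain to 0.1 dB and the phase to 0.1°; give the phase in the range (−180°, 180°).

At s = jω = j1:
pole (s+2): 2 + j1 → |·| = √(2²+1²) = √5 ≈ 2.2361, ∠ = arctan(1/2) ≈ 26.57°
pole (s+895): 895 + j1 → |·| = √(895²+1²) = √801026 ≈ 895, ∠ = arctan(1/895) ≈ 0.06°
|T| = 200 / 2001.3 ≈ 0.099935
Gain = 20 log₁₀(0.099935) ≈ -20.01 dB
∠T = 0.00° − 26.63° = -26.63°

-20.0 dB, -26.6°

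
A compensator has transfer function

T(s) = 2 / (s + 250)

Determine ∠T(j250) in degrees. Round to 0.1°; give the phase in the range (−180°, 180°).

At s = jω = j250:
pole (s+250): 250 + j250 → |·| = √(250²+250²) = √125000 ≈ 353.55, ∠ = arctan(250/250) ≈ 45.00°
∠T = 0.00° − 45.00° = -45.00°

-45.0°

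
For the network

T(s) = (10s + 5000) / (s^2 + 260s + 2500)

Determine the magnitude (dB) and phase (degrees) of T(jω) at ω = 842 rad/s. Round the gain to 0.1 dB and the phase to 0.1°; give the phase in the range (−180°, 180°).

-37.6 dB, -103.5°

Substitute s = j842:
Numerator: 10(j842) + 5000 = 5000 + j8420
Denominator: (j842)^2 + 260(j842) + 2500 = -706464 + j218920
|N| = √(5000² + 8420²) ≈ 9792.7, ∠N ≈ 59.30°
|D| = √(706464² + 218920²) ≈ 7.3961e+05, ∠D ≈ 162.78°
|T| = 9792.7 / 7.3961e+05 ≈ 0.01324
Gain = 20 log₁₀(0.01324) ≈ -37.56 dB
∠T = 59.30° − 162.78° = -103.48°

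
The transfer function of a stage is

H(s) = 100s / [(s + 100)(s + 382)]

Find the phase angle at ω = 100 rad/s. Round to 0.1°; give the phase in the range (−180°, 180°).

At s = jω = j100:
zero at origin: s = j100 → |·| = 100, ∠ = 90.00°
pole (s+100): 100 + j100 → |·| = √(100²+100²) = √20000 ≈ 141.42, ∠ = arctan(100/100) ≈ 45.00°
pole (s+382): 382 + j100 → |·| = √(382²+100²) = √155924 ≈ 394.87, ∠ = arctan(100/382) ≈ 14.67°
∠H = 90.00° − 59.67° = 30.33°

30.3°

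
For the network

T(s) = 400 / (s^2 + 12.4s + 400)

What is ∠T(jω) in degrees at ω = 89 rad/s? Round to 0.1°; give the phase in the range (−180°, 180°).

-171.7°

At s = jω = j89:
quadratic: (j89)² + 12.4·j89 + 400 = -7521 + j1103.6 → |·| ≈ 7601.5, ∠ ≈ 171.65°
∠T = 0.00° − 171.65° = -171.65°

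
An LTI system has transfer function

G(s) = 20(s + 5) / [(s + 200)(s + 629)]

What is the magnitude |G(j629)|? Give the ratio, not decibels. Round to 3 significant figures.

0.0214

At s = jω = j629:
zero (s+5): 5 + j629 → |·| = √(5²+629²) = √395666 ≈ 629.02, ∠ = arctan(629/5) ≈ 89.54°
pole (s+200): 200 + j629 → |·| = √(200²+629²) = √435641 ≈ 660.03, ∠ = arctan(629/200) ≈ 72.36°
pole (s+629): 629 + j629 → |·| = √(629²+629²) = √791282 ≈ 889.54, ∠ = arctan(629/629) ≈ 45.00°
|G| = 20 · 629.02 / 5.8712e+05 ≈ 0.021427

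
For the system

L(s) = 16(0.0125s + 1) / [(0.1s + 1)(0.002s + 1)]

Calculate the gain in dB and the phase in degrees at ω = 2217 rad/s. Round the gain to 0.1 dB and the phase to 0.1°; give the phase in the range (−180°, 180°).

-7.1 dB, -79.1°

At ω = 2217 rad/s:
zero (1 + j2217·0.0125) = 1 + j27.7125 → |·| ≈ 27.731, ∠ ≈ 87.93°
pole (1 + j2217·0.1) = 1 + j221.7 → |·| ≈ 221.7, ∠ ≈ 89.74°
pole (1 + j2217·0.002) = 1 + j4.434 → |·| ≈ 4.5454, ∠ ≈ 77.29°
|L| = 16 · 27.731 / (221.7 · 4.5454) ≈ 0.4403
Gain = 20 log₁₀(0.4403) ≈ -7.13 dB
∠L = (87.93°) − (89.74° + 77.29°) = -79.10°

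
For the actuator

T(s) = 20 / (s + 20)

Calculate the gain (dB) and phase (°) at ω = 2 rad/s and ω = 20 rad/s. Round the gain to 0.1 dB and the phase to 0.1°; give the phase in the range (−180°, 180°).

ω = 2: -0.0 dB, -5.7°; ω = 20: -3.0 dB, -45.0°

Substitute s = j2:
Numerator: 20 = 20 + j0
Denominator: (j2) + 20 = 20 + j2
|N| = √(20² + 0²) ≈ 20, ∠N ≈ 0.00°
|D| = √(20² + 2²) ≈ 20.1, ∠D ≈ 5.71°
|T| = 20 / 20.1 ≈ 0.99502
Gain = 20 log₁₀(0.99502) ≈ -0.04 dB
∠T = 0.00° − 5.71° = -5.71°

Substitute s = j20:
Numerator: 20 = 20 + j0
Denominator: (j20) + 20 = 20 + j20
|N| = √(20² + 0²) ≈ 20, ∠N ≈ 0.00°
|D| = √(20² + 20²) ≈ 28.284, ∠D ≈ 45.00°
|T| = 20 / 28.284 ≈ 0.70711
Gain = 20 log₁₀(0.70711) ≈ -3.01 dB
∠T = 0.00° − 45.00° = -45.00°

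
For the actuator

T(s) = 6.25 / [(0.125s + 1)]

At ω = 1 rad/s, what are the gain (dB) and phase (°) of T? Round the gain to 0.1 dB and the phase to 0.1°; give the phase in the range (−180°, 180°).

15.9 dB, -7.1°

At ω = 1 rad/s:
pole (1 + j1·0.125) = 1 + j0.125 → |·| ≈ 1.0078, ∠ ≈ 7.13°
|T| = 6.25 · 1 / (1.0078) ≈ 6.2016
Gain = 20 log₁₀(6.2016) ≈ 15.85 dB
∠T = (0°) − (7.13°) = -7.13°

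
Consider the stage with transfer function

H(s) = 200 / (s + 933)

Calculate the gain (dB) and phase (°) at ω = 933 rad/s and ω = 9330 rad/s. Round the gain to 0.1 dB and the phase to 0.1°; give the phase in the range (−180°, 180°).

ω = 933: -16.4 dB, -45.0°; ω = 9330: -33.4 dB, -84.3°

At s = jω = j933:
pole (s+933): 933 + j933 → |·| = √(933²+933²) = √1740978 ≈ 1319.5, ∠ = arctan(933/933) ≈ 45.00°
|H| = 200 / 1319.5 ≈ 0.15157
Gain = 20 log₁₀(0.15157) ≈ -16.39 dB
∠H = 0.00° − 45.00° = -45.00°

At s = jω = j9330:
pole (s+933): 933 + j9330 → |·| = √(933²+9330²) = √87919389 ≈ 9376.5, ∠ = arctan(9330/933) ≈ 84.29°
|H| = 200 / 9376.5 ≈ 0.02133
Gain = 20 log₁₀(0.02133) ≈ -33.42 dB
∠H = 0.00° − 84.29° = -84.29°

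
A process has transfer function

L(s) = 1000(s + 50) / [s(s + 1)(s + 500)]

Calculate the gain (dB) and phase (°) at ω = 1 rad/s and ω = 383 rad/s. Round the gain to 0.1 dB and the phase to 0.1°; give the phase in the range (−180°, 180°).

At s = jω = j1:
zero (s+50): 50 + j1 → |·| = √(50²+1²) = √2501 ≈ 50.01, ∠ = arctan(1/50) ≈ 1.15°
pole (s+1): 1 + j1 → |·| = √(1²+1²) = √2 ≈ 1.4142, ∠ = arctan(1/1) ≈ 45.00°
pole (s+500): 500 + j1 → |·| = √(500²+1²) = √250001 ≈ 500, ∠ = arctan(1/500) ≈ 0.11°
pole at origin: |s| = 1, ∠ = 90.00° (in denominator)
|L| = 1000 · 50.01 / 707.1 ≈ 70.725
Gain = 20 log₁₀(70.725) ≈ 36.99 dB
∠L = 1.15° − 135.11° = -133.96°

At s = jω = j383:
zero (s+50): 50 + j383 → |·| = √(50²+383²) = √149189 ≈ 386.25, ∠ = arctan(383/50) ≈ 82.56°
pole (s+1): 1 + j383 → |·| = √(1²+383²) = √146690 ≈ 383, ∠ = arctan(383/1) ≈ 89.85°
pole (s+500): 500 + j383 → |·| = √(500²+383²) = √396689 ≈ 629.83, ∠ = arctan(383/500) ≈ 37.45°
pole at origin: |s| = 383, ∠ = 90.00° (in denominator)
|L| = 1000 · 386.25 / 9.2389e+07 ≈ 0.0041807
Gain = 20 log₁₀(0.0041807) ≈ -47.58 dB
∠L = 82.56° − 217.30° = -134.74°

ω = 1: 37.0 dB, -134.0°; ω = 383: -47.6 dB, -134.7°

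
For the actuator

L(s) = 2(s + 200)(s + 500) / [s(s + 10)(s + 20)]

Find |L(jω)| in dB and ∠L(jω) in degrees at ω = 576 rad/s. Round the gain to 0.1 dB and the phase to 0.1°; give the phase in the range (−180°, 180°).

At s = jω = j576:
zero (s+200): 200 + j576 → |·| = √(200²+576²) = √371776 ≈ 609.73, ∠ = arctan(576/200) ≈ 70.85°
zero (s+500): 500 + j576 → |·| = √(500²+576²) = √581776 ≈ 762.74, ∠ = arctan(576/500) ≈ 49.04°
pole (s+10): 10 + j576 → |·| = √(10²+576²) = √331876 ≈ 576.09, ∠ = arctan(576/10) ≈ 89.01°
pole (s+20): 20 + j576 → |·| = √(20²+576²) = √332176 ≈ 576.35, ∠ = arctan(576/20) ≈ 88.01°
pole at origin: |s| = 576, ∠ = 90.00° (in denominator)
|L| = 2 · 4.6507e+05 / 1.9125e+08 ≈ 0.0048635
Gain = 20 log₁₀(0.0048635) ≈ -46.26 dB
∠L = 119.89° − 267.02° = -147.13°

-46.3 dB, -147.1°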